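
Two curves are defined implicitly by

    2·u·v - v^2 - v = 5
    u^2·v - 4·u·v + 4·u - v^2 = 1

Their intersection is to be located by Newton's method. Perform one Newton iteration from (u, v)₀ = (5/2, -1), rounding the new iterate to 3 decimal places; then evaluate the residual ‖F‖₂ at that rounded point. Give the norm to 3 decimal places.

9.846

At (5/2, -1): F = (-10.000, 11.750).
Jacobian J = [[2·v, 2·u - 2·v - 1], [2·u·v - 4·v + 4, u^2 - 4·u - 2·v]].
At the point, J = [[-2.000, 6.000], [3.000, -1.750]] (det J = -14.500).
Solving J·Δ = −F gives Δ = (-3.655, 0.448).
Then the next iterate is (u, v)₁ = (-1.155, -0.552).
Re-evaluating at (-1.155, -0.552): F = (-3.47758, -9.21133), so ‖F‖₂ = 9.846.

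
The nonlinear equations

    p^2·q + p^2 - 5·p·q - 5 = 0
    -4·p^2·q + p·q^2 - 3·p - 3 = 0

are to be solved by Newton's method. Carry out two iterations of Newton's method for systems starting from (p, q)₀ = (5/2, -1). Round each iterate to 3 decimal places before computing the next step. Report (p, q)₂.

(-0.380, 0.183)

At (5/2, -1): F = (7.500, 17.000).
Jacobian J = [[2·p·q + 2·p - 5·q, p^2 - 5·p], [-8·p·q + q^2 - 3, -4·p^2 + 2·p·q]].
At the point, J = [[5.000, -6.250], [18.000, -30.000]] (det J = -37.500).
Solving J·Δ = −F gives Δ = (-3.167, -1.333).
Then the next iterate is (p, q)₁ = (-0.667, -2.333).
Round to (-0.667, -2.333) and repeat: F = (-13.37359, -0.47770), J = [[13.44322, 3.77989], [-10.00600, 1.33267]].
Δ = (0.287, 2.516), so (p, q)₂ = (-0.380, 0.183).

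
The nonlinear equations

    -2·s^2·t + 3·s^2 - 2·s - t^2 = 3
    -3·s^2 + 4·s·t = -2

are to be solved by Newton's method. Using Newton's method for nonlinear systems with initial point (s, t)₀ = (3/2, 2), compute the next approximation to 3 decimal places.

At (3/2, 2): F = (-12.250, 7.250).
Jacobian J = [[-4·s·t + 6·s - 2, -2·s^2 - 2·t], [-6·s + 4·t, 4·s]].
At the point, J = [[-5.000, -8.500], [-1.000, 6.000]] (det J = -38.500).
Solving J·Δ = −F gives Δ = (-0.308, -1.260).
Then the next iterate is (s, t)₁ = (1.192, 0.740).

(1.192, 0.740)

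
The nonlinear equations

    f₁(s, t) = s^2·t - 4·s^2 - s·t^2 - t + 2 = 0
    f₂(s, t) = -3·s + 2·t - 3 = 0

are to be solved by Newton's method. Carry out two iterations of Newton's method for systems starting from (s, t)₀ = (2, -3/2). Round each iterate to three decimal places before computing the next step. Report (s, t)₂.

(2.720, 5.581)

At (2, -3/2): F = (-23.000, -12.000).
Jacobian J = [[2·s·t - 8·s - t^2, s^2 - 2·s·t - 1], [-3, 2]].
At the point, J = [[-24.250, 9.000], [-3.000, 2.000]] (det J = -21.500).
Solving J·Δ = −F gives Δ = (2.884, 10.326).
Then the next iterate is (s, t)₁ = (4.884, 8.826).
Round to (4.884, 8.826) and repeat: F = (-272.16440, 0.000), J = [[-30.75791, -63.35891], [-3.000, 2.000]].
Δ = (-2.164, -3.245), so (s, t)₂ = (2.720, 5.581).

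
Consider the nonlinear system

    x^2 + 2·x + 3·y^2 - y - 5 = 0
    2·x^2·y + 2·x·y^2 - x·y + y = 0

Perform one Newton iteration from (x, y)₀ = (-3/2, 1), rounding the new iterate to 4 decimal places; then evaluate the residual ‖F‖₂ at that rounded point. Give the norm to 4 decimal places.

At (-3/2, 1): F = (-3.7500, 4.0000).
Jacobian J = [[2·x + 2, 6·y - 1], [4·x·y + 2·y^2 - y, 2·x^2 + 4·x·y - x + 1]].
At the point, J = [[-1.0000, 5.0000], [-5.0000, 1.0000]] (det J = 24.0000).
Solving J·Δ = −F gives Δ = (0.9896, 0.9479).
Then the next iterate is (x, y)₁ = (-0.5104, 1.9479).
Re-evaluating at (-0.5104, 1.9479): F = (3.674751, 0.083760), so ‖F‖₂ = 3.6757.

3.6757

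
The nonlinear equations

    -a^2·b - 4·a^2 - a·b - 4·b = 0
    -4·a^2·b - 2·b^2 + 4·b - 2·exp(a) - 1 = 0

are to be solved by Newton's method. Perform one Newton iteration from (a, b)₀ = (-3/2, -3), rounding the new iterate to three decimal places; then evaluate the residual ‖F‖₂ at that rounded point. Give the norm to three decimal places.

At (-3/2, -3): F = (5.250, -4.44626).
Jacobian J = [[-2·a·b - 8·a - b, -a^2 - a - 4], [-8·a·b - 2·exp(a), -4·a^2 - 4·b + 4]].
At the point, J = [[6.000, -4.750], [-36.44626, 7.000]] (det J = -131.11974).
Solving J·Δ = −F gives Δ = (0.119, 1.256).
Then the next iterate is (a, b)₁ = (-1.381, -1.744).
Re-evaluating at (-1.381, -1.744): F = (0.26498, -1.25737), so ‖F‖₂ = 1.285.

1.285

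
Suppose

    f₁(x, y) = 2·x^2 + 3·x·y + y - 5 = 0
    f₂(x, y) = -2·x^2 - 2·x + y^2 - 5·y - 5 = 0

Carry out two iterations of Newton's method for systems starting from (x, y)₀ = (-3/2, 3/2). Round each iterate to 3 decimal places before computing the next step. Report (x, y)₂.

At (-3/2, 3/2): F = (-5.750, -11.750).
Jacobian J = [[4·x + 3·y, 3·x + 1], [-4·x - 2, 2·y - 5]].
At the point, J = [[-1.500, -3.500], [4.000, -2.000]] (det J = 17.000).
Solving J·Δ = −F gives Δ = (1.743, -2.390).
Then the next iterate is (x, y)₁ = (0.243, -0.890).
Round to (0.243, -0.890) and repeat: F = (-6.42071, -0.36200), J = [[-1.698, 1.729], [-2.972, -6.780]].
Δ = (-2.652, 1.109), so (x, y)₂ = (-2.409, 0.219).

(-2.409, 0.219)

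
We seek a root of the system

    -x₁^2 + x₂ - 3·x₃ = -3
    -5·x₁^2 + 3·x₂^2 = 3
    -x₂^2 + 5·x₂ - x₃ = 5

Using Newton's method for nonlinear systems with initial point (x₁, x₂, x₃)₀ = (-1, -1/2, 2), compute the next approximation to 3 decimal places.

(0.204, 1.098, 1.835)

At (-1, -1/2, 2): F = (-4.500, -7.250, -9.750).
Jacobian J = [[-2·x₁, 1, -3], [-10·x₁, 6·x₂, 0], [0, -2·x₂ + 5, -1]].
At the point, J = [[2.000, 1.000, -3.000], [10.000, -3.000, 0.000], [0.000, 6.000, -1.000]] (det J = -164.000).
Solving J·Δ = −F gives Δ = (1.204, 1.598, -0.165).
Then the next iterate is (x₁, x₂, x₃)₁ = (0.204, 1.098, 1.835).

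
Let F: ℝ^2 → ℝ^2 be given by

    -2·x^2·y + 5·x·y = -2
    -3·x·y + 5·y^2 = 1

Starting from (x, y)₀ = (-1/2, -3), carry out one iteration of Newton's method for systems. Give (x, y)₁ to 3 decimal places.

At (-1/2, -3): F = (11.000, 39.500).
Jacobian J = [[-4·x·y + 5·y, -2·x^2 + 5·x], [-3·y, -3·x + 10·y]].
At the point, J = [[-21.000, -3.000], [9.000, -28.500]] (det J = 625.500).
Solving J·Δ = −F gives Δ = (0.312, 1.484).
Then the next iterate is (x, y)₁ = (-0.188, -1.516).

(-0.188, -1.516)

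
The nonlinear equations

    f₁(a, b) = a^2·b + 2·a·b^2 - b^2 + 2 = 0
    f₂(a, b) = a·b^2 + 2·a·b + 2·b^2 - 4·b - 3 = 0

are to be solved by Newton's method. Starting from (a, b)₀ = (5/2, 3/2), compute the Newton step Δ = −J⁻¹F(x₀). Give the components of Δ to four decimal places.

At (5/2, 3/2): F = (20.3750, 8.6250).
Jacobian J = [[2·a·b + 2·b^2, a^2 + 4·a·b - 2·b], [b^2 + 2·b, 2·a·b + 2·a + 4·b - 4]].
At the point, J = [[12.0000, 18.2500], [5.2500, 14.5000]] (det J = 78.1875).
Solving J·Δ = −F gives Δ = (-1.7654, 0.0444).

(-1.7654, 0.0444)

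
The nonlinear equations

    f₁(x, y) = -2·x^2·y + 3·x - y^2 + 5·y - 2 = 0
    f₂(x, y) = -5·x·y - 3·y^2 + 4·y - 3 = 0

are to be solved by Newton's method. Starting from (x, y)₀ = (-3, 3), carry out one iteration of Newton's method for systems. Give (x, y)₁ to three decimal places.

At (-3, 3): F = (-59.000, 27.000).
Jacobian J = [[-4·x·y + 3, -2·x^2 - 2·y + 5], [-5·y, -5·x - 6·y + 4]].
At the point, J = [[39.000, -19.000], [-15.000, 1.000]] (det J = -246.000).
Solving J·Δ = −F gives Δ = (1.846, 0.683).
Then the next iterate is (x, y)₁ = (-1.154, 3.683).

(-1.154, 3.683)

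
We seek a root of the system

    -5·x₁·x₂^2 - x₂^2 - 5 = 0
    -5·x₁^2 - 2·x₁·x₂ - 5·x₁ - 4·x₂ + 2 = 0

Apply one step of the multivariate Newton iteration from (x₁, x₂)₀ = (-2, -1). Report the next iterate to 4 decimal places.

At (-2, -1): F = (4.0000, -8.0000).
Jacobian J = [[-5·x₂^2, -10·x₁·x₂ - 2·x₂], [-10·x₁ - 2·x₂ - 5, -2·x₁ - 4]].
At the point, J = [[-5.0000, -18.0000], [17.0000, 0.0000]] (det J = 306.0000).
Solving J·Δ = −F gives Δ = (0.4706, 0.0915).
Then the next iterate is (x₁, x₂)₁ = (-1.5294, -0.9085).

(-1.5294, -0.9085)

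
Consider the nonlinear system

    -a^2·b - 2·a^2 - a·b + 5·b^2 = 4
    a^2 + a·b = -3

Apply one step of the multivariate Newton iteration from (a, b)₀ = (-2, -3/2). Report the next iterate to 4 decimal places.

At (-2, -3/2): F = (2.2500, 10.0000).
Jacobian J = [[-2·a·b - 4·a - b, -a^2 - a + 10·b], [2·a + b, a]].
At the point, J = [[3.5000, -17.0000], [-5.5000, -2.0000]] (det J = -100.5000).
Solving J·Δ = −F gives Δ = (1.6468, 0.4714).
Then the next iterate is (a, b)₁ = (-0.3532, -1.0286).

(-0.3532, -1.0286)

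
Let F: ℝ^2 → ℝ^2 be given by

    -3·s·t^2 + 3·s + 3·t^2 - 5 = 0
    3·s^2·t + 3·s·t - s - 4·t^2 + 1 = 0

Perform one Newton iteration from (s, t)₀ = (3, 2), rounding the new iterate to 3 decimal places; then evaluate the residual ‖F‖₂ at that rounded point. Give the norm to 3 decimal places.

At (3, 2): F = (-20.000, 54.000).
Jacobian J = [[-3·t^2 + 3, -6·s·t + 6·t], [6·s·t + 3·t - 1, 3·s^2 + 3·s - 8·t]].
At the point, J = [[-9.000, -24.000], [41.000, 20.000]] (det J = 804.000).
Solving J·Δ = −F gives Δ = (-1.114, -0.415).
Then the next iterate is (s, t)₁ = (1.886, 1.585).
Re-evaluating at (1.886, 1.585): F = (-6.01949, 14.94655), so ‖F‖₂ = 16.113.

16.113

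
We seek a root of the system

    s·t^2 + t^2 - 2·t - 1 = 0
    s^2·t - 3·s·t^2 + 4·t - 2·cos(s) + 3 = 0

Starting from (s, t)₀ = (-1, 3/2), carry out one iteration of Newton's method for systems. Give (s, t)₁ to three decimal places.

At (-1, 3/2): F = (-4.000, 16.16940).
Jacobian J = [[t^2, 2·s·t + 2·t - 2], [2·s·t - 3·t^2 + 2·sin(s), s^2 - 6·s·t + 4]].
At the point, J = [[2.250, -2.000], [-11.43294, 14.000]] (det J = 8.63412).
Solving J·Δ = −F gives Δ = (2.740, 1.083).
Then the next iterate is (s, t)₁ = (1.740, 2.583).

(1.740, 2.583)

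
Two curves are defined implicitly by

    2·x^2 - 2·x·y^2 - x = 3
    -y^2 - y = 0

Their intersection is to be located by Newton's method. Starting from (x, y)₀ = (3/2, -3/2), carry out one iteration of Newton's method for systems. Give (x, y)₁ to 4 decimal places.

At (3/2, -3/2): F = (-6.7500, -0.7500).
Jacobian J = [[4·x - 2·y^2 - 1, -4·x·y], [0, -2·y - 1]].
At the point, J = [[0.5000, 9.0000], [0.0000, 2.0000]] (det J = 1.0000).
Solving J·Δ = −F gives Δ = (6.7500, 0.3750).
Then the next iterate is (x, y)₁ = (8.2500, -1.1250).

(8.2500, -1.1250)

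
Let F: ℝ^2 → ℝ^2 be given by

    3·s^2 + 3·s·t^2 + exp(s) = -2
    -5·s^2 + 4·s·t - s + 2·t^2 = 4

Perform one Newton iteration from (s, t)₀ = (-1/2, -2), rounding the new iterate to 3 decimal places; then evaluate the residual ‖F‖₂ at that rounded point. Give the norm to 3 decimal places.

1.068

At (-1/2, -2): F = (-2.64347, 7.250).
Jacobian J = [[6·s + 3·t^2 + exp(s), 6·s·t], [-10·s + 4·t - 1, 4·s + 4·t]].
At the point, J = [[9.60653, 6.000], [-4.000, -10.000]] (det J = -72.06531).
Solving J·Δ = −F gives Δ = (-0.237, 0.820).
Then the next iterate is (s, t)₁ = (-0.737, -1.180).
Re-evaluating at (-0.737, -1.180): F = (1.02946, 0.28459), so ‖F‖₂ = 1.068.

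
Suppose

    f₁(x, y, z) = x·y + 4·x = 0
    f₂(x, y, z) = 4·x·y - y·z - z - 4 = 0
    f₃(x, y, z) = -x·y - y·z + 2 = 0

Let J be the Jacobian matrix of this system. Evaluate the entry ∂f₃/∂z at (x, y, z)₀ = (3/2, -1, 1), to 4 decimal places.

1.0000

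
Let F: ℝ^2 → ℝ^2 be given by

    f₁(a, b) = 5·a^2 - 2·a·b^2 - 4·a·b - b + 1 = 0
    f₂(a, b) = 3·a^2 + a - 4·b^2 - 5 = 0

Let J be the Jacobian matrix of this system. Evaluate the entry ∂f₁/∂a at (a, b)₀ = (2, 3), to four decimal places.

-10.0000

∂f₁/∂a = 10·a - 2·b^2 - 4·b.
At (2, 3) this is -10.0000.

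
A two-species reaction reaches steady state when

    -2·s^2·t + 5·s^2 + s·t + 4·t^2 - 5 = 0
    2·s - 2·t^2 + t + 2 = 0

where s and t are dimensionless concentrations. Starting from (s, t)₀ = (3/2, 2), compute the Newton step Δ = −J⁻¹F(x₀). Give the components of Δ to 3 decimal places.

(-1.652, -0.615)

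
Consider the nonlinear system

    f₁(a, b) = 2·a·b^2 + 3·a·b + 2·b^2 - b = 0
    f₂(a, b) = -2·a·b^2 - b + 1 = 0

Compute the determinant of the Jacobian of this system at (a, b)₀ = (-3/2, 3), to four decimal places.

252.0000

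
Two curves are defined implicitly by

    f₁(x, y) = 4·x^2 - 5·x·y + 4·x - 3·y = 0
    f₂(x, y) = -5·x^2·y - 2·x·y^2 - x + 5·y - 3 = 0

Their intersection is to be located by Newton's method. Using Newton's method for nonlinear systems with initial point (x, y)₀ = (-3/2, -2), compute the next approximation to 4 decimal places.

(-1.5432, -0.6475)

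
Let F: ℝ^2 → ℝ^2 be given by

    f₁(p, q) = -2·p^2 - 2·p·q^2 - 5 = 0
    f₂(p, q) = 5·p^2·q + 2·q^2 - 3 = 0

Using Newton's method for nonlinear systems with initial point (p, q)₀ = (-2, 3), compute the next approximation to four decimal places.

(-1.0500, 2.4375)

At (-2, 3): F = (23.0000, 75.0000).
Jacobian J = [[-4·p - 2·q^2, -4·p·q], [10·p·q, 5·p^2 + 4·q]].
At the point, J = [[-10.0000, 24.0000], [-60.0000, 32.0000]] (det J = 1120.0000).
Solving J·Δ = −F gives Δ = (0.9500, -0.5625).
Then the next iterate is (p, q)₁ = (-1.0500, 2.4375).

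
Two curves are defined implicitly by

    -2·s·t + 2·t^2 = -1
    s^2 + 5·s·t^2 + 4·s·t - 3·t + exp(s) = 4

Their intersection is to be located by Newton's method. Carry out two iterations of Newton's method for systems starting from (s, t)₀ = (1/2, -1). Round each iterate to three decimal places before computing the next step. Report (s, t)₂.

(2.509, 0.238)

At (1/2, -1): F = (4.000, 1.39872).
Jacobian J = [[-2·t, -2·s + 4·t], [2·s + 5·t^2 + 4·t + exp(s), 10·s·t + 4·s - 3]].
At the point, J = [[2.000, -5.000], [3.64872, -6.000]] (det J = 6.24361).
Solving J·Δ = −F gives Δ = (2.724, 1.890).
Then the next iterate is (s, t)₁ = (3.224, 0.890).
Round to (3.224, 0.890) and repeat: F = (-3.15452, 53.09870), J = [[-1.780, -2.888], [39.09693, 38.58960]].
Δ = (-0.715, -0.652), so (s, t)₂ = (2.509, 0.238).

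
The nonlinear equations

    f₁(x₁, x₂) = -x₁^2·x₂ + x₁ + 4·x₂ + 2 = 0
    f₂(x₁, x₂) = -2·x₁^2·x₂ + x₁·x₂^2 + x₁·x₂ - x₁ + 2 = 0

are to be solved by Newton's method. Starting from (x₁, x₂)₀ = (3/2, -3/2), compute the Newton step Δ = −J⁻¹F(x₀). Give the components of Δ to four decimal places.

(-0.3751, 0.6790)

At (3/2, -3/2): F = (0.8750, 8.3750).
Jacobian J = [[-2·x₁·x₂ + 1, -x₁^2 + 4], [-4·x₁·x₂ + x₂^2 + x₂ - 1, -2·x₁^2 + 2·x₁·x₂ + x₁]].
At the point, J = [[5.5000, 1.7500], [8.7500, -7.5000]] (det J = -56.5625).
Solving J·Δ = −F gives Δ = (-0.3751, 0.6790).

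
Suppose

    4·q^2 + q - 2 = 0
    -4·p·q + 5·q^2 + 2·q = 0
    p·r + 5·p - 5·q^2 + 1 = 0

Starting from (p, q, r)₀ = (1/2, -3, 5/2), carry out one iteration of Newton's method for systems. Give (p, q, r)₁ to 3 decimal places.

At (1/2, -3, 5/2): F = (31.000, 45.000, -40.250).
Jacobian J = [[0, 8·q + 1, 0], [-4·q, -4·p + 10·q + 2, 0], [r + 5, -10·q, p]].
At the point, J = [[0.000, -23.000, 0.000], [12.000, -30.000, 0.000], [7.500, 30.000, 0.500]] (det J = 138.000).
Solving J·Δ = −F gives Δ = (-0.380, 1.348, 5.337).
Then the next iterate is (p, q, r)₁ = (0.120, -1.652, 7.837).

(0.120, -1.652, 7.837)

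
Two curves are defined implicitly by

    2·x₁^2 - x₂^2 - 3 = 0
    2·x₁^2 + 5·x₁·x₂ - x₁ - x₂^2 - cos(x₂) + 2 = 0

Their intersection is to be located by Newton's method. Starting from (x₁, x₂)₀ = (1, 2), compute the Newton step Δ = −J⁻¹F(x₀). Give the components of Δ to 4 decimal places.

At (1, 2): F = (-5.0000, 9.416147).
Jacobian J = [[4·x₁, -2·x₂], [4·x₁ + 5·x₂ - 1, 5·x₁ - 2·x₂ + sin(x₂)]].
At the point, J = [[4.0000, -4.0000], [13.0000, 1.909297]] (det J = 59.637190).
Solving J·Δ = −F gives Δ = (-0.4715, -1.7215).

(-0.4715, -1.7215)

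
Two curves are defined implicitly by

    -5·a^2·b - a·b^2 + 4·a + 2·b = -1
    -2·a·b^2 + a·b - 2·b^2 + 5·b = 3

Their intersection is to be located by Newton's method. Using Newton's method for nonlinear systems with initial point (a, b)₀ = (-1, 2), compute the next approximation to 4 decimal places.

At (-1, 2): F = (-5.0000, 5.0000).
Jacobian J = [[-10·a·b - b^2 + 4, -5·a^2 - 2·a·b + 2], [-2·b^2 + b, -4·a·b + a - 4·b + 5]].
At the point, J = [[20.0000, 1.0000], [-6.0000, 4.0000]] (det J = 86.0000).
Solving J·Δ = −F gives Δ = (0.2907, -0.8140).
Then the next iterate is (a, b)₁ = (-0.7093, 1.1860).

(-0.7093, 1.1860)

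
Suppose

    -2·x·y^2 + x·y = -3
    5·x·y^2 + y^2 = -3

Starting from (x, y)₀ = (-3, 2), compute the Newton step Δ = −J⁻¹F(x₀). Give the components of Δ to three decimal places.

(-0.750, -1.214)

At (-3, 2): F = (21.000, -53.000).
Jacobian J = [[-2·y^2 + y, -4·x·y + x], [5·y^2, 10·x·y + 2·y]].
At the point, J = [[-6.000, 21.000], [20.000, -56.000]] (det J = -84.000).
Solving J·Δ = −F gives Δ = (-0.750, -1.214).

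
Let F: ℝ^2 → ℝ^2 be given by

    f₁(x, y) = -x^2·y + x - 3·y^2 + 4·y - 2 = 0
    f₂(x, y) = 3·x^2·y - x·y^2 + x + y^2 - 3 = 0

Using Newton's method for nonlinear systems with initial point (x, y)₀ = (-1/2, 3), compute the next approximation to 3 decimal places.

At (-1/2, 3): F = (-18.250, 12.250).
Jacobian J = [[-2·x·y + 1, -x^2 - 6·y + 4], [6·x·y - y^2 + 1, 3·x^2 - 2·x·y + 2·y]].
At the point, J = [[4.000, -14.250], [-17.000, 9.750]] (det J = -203.250).
Solving J·Δ = −F gives Δ = (-0.017, -1.285).
Then the next iterate is (x, y)₁ = (-0.517, 1.715).

(-0.517, 1.715)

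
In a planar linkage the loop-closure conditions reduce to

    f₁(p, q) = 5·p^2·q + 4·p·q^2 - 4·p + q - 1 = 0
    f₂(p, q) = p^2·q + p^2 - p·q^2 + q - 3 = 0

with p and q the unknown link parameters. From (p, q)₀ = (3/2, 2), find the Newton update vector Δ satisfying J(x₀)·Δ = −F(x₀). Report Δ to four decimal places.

At (3/2, 2): F = (41.5000, -0.2500).
Jacobian J = [[10·p·q + 4·q^2 - 4, 5·p^2 + 8·p·q + 1], [2·p·q + 2·p - q^2, p^2 - 2·p·q + 1]].
At the point, J = [[42.0000, 36.2500], [5.0000, -2.7500]] (det J = -296.7500).
Solving J·Δ = −F gives Δ = (-0.3540, -0.7346).

(-0.3540, -0.7346)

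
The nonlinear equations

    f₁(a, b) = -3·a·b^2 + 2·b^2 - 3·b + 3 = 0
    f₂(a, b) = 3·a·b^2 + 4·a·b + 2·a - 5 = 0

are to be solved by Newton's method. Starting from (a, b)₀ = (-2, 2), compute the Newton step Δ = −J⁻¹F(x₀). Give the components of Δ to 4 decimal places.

(1.9409, -0.1969)

At (-2, 2): F = (29.0000, -49.0000).
Jacobian J = [[-3·b^2, -6·a·b + 4·b - 3], [3·b^2 + 4·b + 2, 6·a·b + 4·a]].
At the point, J = [[-12.0000, 29.0000], [22.0000, -32.0000]] (det J = -254.0000).
Solving J·Δ = −F gives Δ = (1.9409, -0.1969).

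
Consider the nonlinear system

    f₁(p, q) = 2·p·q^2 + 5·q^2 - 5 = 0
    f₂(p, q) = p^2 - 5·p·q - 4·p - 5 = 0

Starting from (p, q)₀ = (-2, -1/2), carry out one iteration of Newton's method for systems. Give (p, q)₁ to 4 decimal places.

(-93.0000, -50.7500)

At (-2, -1/2): F = (-4.7500, 2.0000).
Jacobian J = [[2·q^2, 4·p·q + 10·q], [2·p - 5·q - 4, -5·p]].
At the point, J = [[0.5000, -1.0000], [-5.5000, 10.0000]] (det J = -0.5000).
Solving J·Δ = −F gives Δ = (-91.0000, -50.2500).
Then the next iterate is (p, q)₁ = (-93.0000, -50.7500).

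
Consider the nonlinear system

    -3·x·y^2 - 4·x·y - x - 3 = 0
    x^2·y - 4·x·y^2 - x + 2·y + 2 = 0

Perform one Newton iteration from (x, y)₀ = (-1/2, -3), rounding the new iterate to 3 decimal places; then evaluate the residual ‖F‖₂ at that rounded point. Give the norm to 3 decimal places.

10.695

At (-1/2, -3): F = (5.000, 13.750).
Jacobian J = [[-3·y^2 - 4·y - 1, -6·x·y - 4·x], [2·x·y - 4·y^2 - 1, x^2 - 8·x·y + 2]].
At the point, J = [[-16.000, -7.000], [-34.000, -9.750]] (det J = -82.000).
Solving J·Δ = −F gives Δ = (0.579, -0.610).
Then the next iterate is (x, y)₁ = (0.079, -3.610).
Re-evaluating at (0.079, -3.610): F = (-5.02685, -9.43967), so ‖F‖₂ = 10.695.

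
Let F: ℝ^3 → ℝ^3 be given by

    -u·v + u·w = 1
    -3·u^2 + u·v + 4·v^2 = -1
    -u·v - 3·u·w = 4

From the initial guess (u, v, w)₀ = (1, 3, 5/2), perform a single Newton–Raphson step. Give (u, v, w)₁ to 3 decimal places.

(-0.048, 1.394, 1.870)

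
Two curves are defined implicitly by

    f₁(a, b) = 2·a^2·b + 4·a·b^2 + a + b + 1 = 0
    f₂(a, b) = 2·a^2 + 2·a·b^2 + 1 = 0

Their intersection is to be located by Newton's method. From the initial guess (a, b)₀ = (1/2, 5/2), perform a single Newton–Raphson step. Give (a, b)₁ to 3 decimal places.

(0.468, 1.043)

At (1/2, 5/2): F = (17.750, 7.750).
Jacobian J = [[4·a·b + 4·b^2 + 1, 2·a^2 + 8·a·b + 1], [4·a + 2·b^2, 4·a·b]].
At the point, J = [[31.000, 11.500], [14.500, 5.000]] (det J = -11.750).
Solving J·Δ = −F gives Δ = (-0.032, -1.457).
Then the next iterate is (a, b)₁ = (0.468, 1.043).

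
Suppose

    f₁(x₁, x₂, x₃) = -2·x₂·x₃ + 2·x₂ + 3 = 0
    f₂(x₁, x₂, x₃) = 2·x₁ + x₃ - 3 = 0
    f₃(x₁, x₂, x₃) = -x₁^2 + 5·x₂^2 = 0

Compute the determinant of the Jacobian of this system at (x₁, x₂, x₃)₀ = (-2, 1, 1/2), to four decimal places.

-36.0000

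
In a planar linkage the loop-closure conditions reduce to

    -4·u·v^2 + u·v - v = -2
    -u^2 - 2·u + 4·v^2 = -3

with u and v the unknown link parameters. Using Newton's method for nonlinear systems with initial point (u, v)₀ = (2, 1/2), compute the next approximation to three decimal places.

(1.409, 0.614)

At (2, 1/2): F = (0.500, -4.000).
Jacobian J = [[-4·v^2 + v, -8·u·v + u - 1], [-2·u - 2, 8·v]].
At the point, J = [[-0.500, -7.000], [-6.000, 4.000]] (det J = -44.000).
Solving J·Δ = −F gives Δ = (-0.591, 0.114).
Then the next iterate is (u, v)₁ = (1.409, 0.614).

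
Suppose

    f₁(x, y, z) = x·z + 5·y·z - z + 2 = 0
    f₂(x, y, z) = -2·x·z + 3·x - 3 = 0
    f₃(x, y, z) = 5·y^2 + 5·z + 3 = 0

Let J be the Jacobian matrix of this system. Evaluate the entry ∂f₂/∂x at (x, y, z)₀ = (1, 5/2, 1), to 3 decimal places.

1.000

∂f₂/∂x = -2·z + 3.
At (1, 5/2, 1) this is 1.000.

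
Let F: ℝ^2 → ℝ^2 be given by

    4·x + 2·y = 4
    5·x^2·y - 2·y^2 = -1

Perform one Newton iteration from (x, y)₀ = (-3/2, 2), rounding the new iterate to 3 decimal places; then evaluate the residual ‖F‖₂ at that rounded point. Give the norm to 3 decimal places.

At (-3/2, 2): F = (-6.000, 15.500).
Jacobian J = [[4, 2], [10·x·y, 5·x^2 - 4·y]].
At the point, J = [[4.000, 2.000], [-30.000, 3.250]] (det J = 73.000).
Solving J·Δ = −F gives Δ = (0.692, 1.616).
Then the next iterate is (x, y)₁ = (-0.808, 3.616).
Re-evaluating at (-0.808, 3.616): F = (0.000, -13.34713), so ‖F‖₂ = 13.347.

13.347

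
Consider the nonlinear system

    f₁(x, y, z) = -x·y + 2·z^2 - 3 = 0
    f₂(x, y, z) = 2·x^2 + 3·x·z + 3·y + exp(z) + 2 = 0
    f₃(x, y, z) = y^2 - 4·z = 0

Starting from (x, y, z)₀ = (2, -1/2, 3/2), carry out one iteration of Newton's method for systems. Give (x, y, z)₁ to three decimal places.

(1.502, -2.321, 0.518)

At (2, -1/2, 3/2): F = (2.500, 21.98169, -5.750).
Jacobian J = [[-y, -x, 4·z], [4·x + 3·z, 3, 3·x + exp(z)], [0, 2·y, -4]].
At the point, J = [[0.500, -2.000, 6.000], [12.500, 3.000, 10.48169], [0.000, -1.000, -4.000]] (det J = -175.75916).
Solving J·Δ = −F gives Δ = (-0.498, -1.821, -0.982).
Then the next iterate is (x, y, z)₁ = (1.502, -2.321, 0.518).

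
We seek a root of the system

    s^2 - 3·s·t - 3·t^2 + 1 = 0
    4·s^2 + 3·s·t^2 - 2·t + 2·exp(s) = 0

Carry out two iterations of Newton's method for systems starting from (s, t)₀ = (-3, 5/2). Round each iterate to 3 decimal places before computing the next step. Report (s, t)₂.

(-0.977, 1.286)

At (-3, 5/2): F = (13.750, -25.15043).
Jacobian J = [[2·s - 3·t, -3·s - 6·t], [8·s + 3·t^2 + 2·exp(s), 6·s·t - 2]].
At the point, J = [[-13.500, -6.000], [-5.15043, -47.000]] (det J = 603.59744).
Solving J·Δ = −F gives Δ = (1.321, -0.680).
Then the next iterate is (s, t)₁ = (-1.679, 1.820).
Round to (-1.679, 1.820) and repeat: F = (3.04918, -8.67527), J = [[-8.818, -5.883], [-3.12168, -20.33468]].
Δ = (0.702, -0.534), so (s, t)₂ = (-0.977, 1.286).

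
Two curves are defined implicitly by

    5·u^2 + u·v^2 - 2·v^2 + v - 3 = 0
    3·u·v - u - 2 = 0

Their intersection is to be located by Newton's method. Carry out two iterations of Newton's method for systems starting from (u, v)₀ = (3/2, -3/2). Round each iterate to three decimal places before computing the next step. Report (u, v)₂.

(0.706, 0.981)

At (3/2, -3/2): F = (5.625, -10.250).
Jacobian J = [[10·u + v^2, 2·u·v - 4·v + 1], [3·v - 1, 3·u]].
At the point, J = [[17.250, 2.500], [-5.500, 4.500]] (det J = 91.375).
Solving J·Δ = −F gives Δ = (-0.557, 1.596).
Then the next iterate is (u, v)₁ = (0.943, 0.096).
Round to (0.943, 0.096) and repeat: F = (1.53250, -2.67142), J = [[9.43922, 0.79706], [-0.712, 2.829]].
Δ = (-0.237, 0.885), so (u, v)₂ = (0.706, 0.981).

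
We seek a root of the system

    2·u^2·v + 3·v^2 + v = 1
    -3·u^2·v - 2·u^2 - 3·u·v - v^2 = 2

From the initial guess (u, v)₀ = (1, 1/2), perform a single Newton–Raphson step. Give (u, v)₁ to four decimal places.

At (1, 1/2): F = (1.2500, -7.2500).
Jacobian J = [[4·u·v, 2·u^2 + 6·v + 1], [-6·u·v - 4·u - 3·v, -3·u^2 - 3·u - 2·v]].
At the point, J = [[2.0000, 6.0000], [-8.5000, -7.0000]] (det J = 37.0000).
Solving J·Δ = −F gives Δ = (-0.9392, 0.1047).
Then the next iterate is (u, v)₁ = (0.0608, 0.6047).

(0.0608, 0.6047)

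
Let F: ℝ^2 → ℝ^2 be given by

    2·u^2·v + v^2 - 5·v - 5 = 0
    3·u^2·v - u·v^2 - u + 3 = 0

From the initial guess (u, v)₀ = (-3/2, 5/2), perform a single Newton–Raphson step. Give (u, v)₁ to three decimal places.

(-3.232, -3.275)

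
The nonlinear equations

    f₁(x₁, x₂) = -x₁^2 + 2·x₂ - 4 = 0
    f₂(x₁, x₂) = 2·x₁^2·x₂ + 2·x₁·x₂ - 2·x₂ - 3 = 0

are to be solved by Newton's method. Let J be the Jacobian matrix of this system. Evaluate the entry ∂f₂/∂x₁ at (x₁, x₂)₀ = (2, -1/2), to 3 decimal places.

∂f₂/∂x₁ = 4·x₁·x₂ + 2·x₂.
At (2, -1/2) this is -5.000.

-5.000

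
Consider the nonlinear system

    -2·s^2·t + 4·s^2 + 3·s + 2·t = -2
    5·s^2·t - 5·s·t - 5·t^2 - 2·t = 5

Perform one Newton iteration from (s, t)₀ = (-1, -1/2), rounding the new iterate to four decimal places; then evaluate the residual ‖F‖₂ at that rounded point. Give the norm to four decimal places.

At (-1, -1/2): F = (3.0000, -10.2500).
Jacobian J = [[-4·s·t + 8·s + 3, -2·s^2 + 2], [10·s·t - 5·t, 5·s^2 - 5·s - 10·t - 2]].
At the point, J = [[-7.0000, 0.0000], [7.5000, 13.0000]] (det J = -91.0000).
Solving J·Δ = −F gives Δ = (0.4286, 0.5412).
Then the next iterate is (s, t)₁ = (-0.5714, 0.0412).
Re-evaluating at (-0.5714, 0.0412): F = (1.647288, -4.905920), so ‖F‖₂ = 5.1751.

5.1751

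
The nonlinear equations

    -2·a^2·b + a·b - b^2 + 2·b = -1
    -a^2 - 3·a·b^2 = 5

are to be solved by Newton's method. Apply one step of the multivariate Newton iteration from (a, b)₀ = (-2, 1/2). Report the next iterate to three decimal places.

At (-2, 1/2): F = (-3.250, -7.500).
Jacobian J = [[-4·a·b + b, -2·a^2 + a - 2·b + 2], [-2·a - 3·b^2, -6·a·b]].
At the point, J = [[4.500, -9.000], [3.250, 6.000]] (det J = 56.250).
Solving J·Δ = −F gives Δ = (1.547, 0.412).
Then the next iterate is (a, b)₁ = (-0.453, 0.912).

(-0.453, 0.912)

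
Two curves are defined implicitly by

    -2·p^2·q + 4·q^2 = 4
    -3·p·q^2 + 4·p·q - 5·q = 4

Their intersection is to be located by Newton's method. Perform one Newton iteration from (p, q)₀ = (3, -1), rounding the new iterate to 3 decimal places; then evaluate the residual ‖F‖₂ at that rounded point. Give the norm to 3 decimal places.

5.336

At (3, -1): F = (18.000, -20.000).
Jacobian J = [[-4·p·q, -2·p^2 + 8·q], [-3·q^2 + 4·q, -6·p·q + 4·p - 5]].
At the point, J = [[12.000, -26.000], [-7.000, 25.000]] (det J = 118.000).
Solving J·Δ = −F gives Δ = (0.593, 0.966).
Then the next iterate is (p, q)₁ = (3.593, -0.034).
Re-evaluating at (3.593, -0.034): F = (-3.11752, -4.33111), so ‖F‖₂ = 5.336.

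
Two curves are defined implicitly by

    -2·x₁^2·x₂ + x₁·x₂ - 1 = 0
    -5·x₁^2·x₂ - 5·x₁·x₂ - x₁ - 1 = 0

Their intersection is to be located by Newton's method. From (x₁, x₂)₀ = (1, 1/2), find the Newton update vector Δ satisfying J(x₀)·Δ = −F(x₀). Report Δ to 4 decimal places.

(-1.2308, 0.3462)

At (1, 1/2): F = (-1.5000, -7.0000).
Jacobian J = [[-4·x₁·x₂ + x₂, -2·x₁^2 + x₁], [-10·x₁·x₂ - 5·x₂ - 1, -5·x₁^2 - 5·x₁]].
At the point, J = [[-1.5000, -1.0000], [-8.5000, -10.0000]] (det J = 6.5000).
Solving J·Δ = −F gives Δ = (-1.2308, 0.3462).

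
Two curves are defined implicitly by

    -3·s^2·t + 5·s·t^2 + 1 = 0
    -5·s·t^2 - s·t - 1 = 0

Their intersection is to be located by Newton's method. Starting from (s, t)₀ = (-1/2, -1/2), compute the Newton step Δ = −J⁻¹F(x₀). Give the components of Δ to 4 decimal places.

(0.2241, -0.3966)

At (-1/2, -1/2): F = (0.7500, -0.6250).
Jacobian J = [[-6·s·t + 5·t^2, -3·s^2 + 10·s·t], [-5·t^2 - t, -10·s·t - s]].
At the point, J = [[-0.2500, 1.7500], [-0.7500, -2.0000]] (det J = 1.8125).
Solving J·Δ = −F gives Δ = (0.2241, -0.3966).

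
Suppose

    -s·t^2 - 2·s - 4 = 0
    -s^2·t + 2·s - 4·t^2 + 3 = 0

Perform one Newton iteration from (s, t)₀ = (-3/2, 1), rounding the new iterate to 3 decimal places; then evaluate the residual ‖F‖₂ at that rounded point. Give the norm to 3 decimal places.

1.719

At (-3/2, 1): F = (0.500, -6.250).
Jacobian J = [[-t^2 - 2, -2·s·t], [-2·s·t + 2, -s^2 - 8·t]].
At the point, J = [[-3.000, 3.000], [5.000, -10.250]] (det J = 15.750).
Solving J·Δ = −F gives Δ = (-0.865, -1.032).
Then the next iterate is (s, t)₁ = (-2.365, -0.032).
Re-evaluating at (-2.365, -0.032): F = (0.73242, -1.55511), so ‖F‖₂ = 1.719.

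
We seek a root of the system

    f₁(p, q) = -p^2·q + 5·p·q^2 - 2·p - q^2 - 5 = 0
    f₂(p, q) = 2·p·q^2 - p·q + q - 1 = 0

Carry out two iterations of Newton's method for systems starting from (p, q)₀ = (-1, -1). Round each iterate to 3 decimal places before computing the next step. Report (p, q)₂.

(-1.724, 0.509)

At (-1, -1): F = (-8.000, -5.000).
Jacobian J = [[-2·p·q + 5·q^2 - 2, -p^2 + 10·p·q - 2·q], [2·q^2 - q, 4·p·q - p + 1]].
At the point, J = [[1.000, 11.000], [3.000, 6.000]] (det J = -27.000).
Solving J·Δ = −F gives Δ = (0.259, 0.704).
Then the next iterate is (p, q)₁ = (-0.741, -0.296).
Round to (-0.741, -0.296) and repeat: F = (-3.76771, -1.64518), J = [[-2.00059, 2.23628], [0.47123, 2.61834]].
Δ = (-0.983, 0.805), so (p, q)₂ = (-1.724, 0.509).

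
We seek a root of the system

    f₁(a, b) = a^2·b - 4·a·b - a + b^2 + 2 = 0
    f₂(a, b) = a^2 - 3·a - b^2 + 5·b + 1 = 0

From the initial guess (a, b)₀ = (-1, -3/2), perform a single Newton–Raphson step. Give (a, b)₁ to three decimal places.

At (-1, -3/2): F = (-2.250, -4.750).
Jacobian J = [[2·a·b - 4·b - 1, a^2 - 4·a + 2·b], [2·a - 3, -2·b + 5]].
At the point, J = [[8.000, 2.000], [-5.000, 8.000]] (det J = 74.000).
Solving J·Δ = −F gives Δ = (0.115, 0.666).
Then the next iterate is (a, b)₁ = (-0.885, -0.834).

(-0.885, -0.834)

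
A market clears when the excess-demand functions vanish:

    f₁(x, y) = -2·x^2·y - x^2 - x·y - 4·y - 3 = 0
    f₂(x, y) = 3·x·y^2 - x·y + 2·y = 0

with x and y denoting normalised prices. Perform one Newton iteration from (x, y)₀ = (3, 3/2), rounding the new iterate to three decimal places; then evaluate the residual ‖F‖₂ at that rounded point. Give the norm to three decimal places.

16.773

At (3, 3/2): F = (-49.500, 18.750).
Jacobian J = [[-4·x·y - 2·x - y, -2·x^2 - x - 4], [3·y^2 - y, 6·x·y - x + 2]].
At the point, J = [[-25.500, -25.000], [5.250, 26.000]] (det J = -531.750).
Solving J·Δ = −F gives Δ = (-1.539, -0.410).
Then the next iterate is (x, y)₁ = (1.461, 1.090).
Re-evaluating at (1.461, 1.090): F = (-15.74027, 5.79495), so ‖F‖₂ = 16.773.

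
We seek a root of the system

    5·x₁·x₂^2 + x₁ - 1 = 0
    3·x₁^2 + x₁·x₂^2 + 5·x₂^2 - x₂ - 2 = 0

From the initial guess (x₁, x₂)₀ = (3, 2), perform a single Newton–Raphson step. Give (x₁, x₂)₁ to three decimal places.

(0.940, 1.688)

At (3, 2): F = (62.000, 55.000).
Jacobian J = [[5·x₂^2 + 1, 10·x₁·x₂], [6·x₁ + x₂^2, 2·x₁·x₂ + 10·x₂ - 1]].
At the point, J = [[21.000, 60.000], [22.000, 31.000]] (det J = -669.000).
Solving J·Δ = −F gives Δ = (-2.060, -0.312).
Then the next iterate is (x₁, x₂)₁ = (0.940, 1.688).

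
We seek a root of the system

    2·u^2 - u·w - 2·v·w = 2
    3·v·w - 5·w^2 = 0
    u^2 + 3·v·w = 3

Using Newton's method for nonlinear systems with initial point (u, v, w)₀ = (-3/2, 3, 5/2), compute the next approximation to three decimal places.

(-1.120, 1.661, 1.326)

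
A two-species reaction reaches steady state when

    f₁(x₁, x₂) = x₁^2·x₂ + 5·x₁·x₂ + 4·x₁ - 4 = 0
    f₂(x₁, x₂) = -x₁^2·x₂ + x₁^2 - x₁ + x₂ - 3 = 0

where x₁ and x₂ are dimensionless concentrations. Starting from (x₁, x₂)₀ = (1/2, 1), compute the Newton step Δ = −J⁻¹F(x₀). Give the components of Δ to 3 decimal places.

(-0.726, 2.366)

At (1/2, 1): F = (0.750, -2.500).
Jacobian J = [[2·x₁·x₂ + 5·x₂ + 4, x₁^2 + 5·x₁], [-2·x₁·x₂ + 2·x₁ - 1, -x₁^2 + 1]].
At the point, J = [[10.000, 2.750], [-1.000, 0.750]] (det J = 10.250).
Solving J·Δ = −F gives Δ = (-0.726, 2.366).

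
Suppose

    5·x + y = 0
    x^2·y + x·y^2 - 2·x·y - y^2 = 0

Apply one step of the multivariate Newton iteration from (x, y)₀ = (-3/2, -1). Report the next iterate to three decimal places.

(0.254, -1.271)

At (-3/2, -1): F = (-8.500, -7.750).
Jacobian J = [[5, 1], [2·x·y + y^2 - 2·y, x^2 + 2·x·y - 2·x - 2·y]].
At the point, J = [[5.000, 1.000], [6.000, 10.250]] (det J = 45.250).
Solving J·Δ = −F gives Δ = (1.754, -0.271).
Then the next iterate is (x, y)₁ = (0.254, -1.271).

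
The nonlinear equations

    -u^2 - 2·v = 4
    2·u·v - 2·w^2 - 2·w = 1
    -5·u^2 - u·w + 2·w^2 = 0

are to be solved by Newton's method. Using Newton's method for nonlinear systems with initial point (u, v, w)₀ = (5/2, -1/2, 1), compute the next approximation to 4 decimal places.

(1.1585, -1.7713, -1.0858)

At (5/2, -1/2, 1): F = (-9.2500, -7.5000, -31.7500).
Jacobian J = [[-2·u, -2, 0], [2·v, 2·u, -4·w - 2], [-10·u - w, 0, -u + 4·w]].
At the point, J = [[-5.0000, -2.0000, 0.0000], [-1.0000, 5.0000, -6.0000], [-26.0000, 0.0000, 1.5000]] (det J = -352.5000).
Solving J·Δ = −F gives Δ = (-1.3415, -1.2713, -2.0858).
Then the next iterate is (u, v, w)₁ = (1.1585, -1.7713, -1.0858).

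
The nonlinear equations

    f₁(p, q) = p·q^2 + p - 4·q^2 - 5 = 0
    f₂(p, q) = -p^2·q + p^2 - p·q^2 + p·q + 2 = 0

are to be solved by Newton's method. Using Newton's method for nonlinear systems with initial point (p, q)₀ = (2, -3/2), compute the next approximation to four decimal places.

(-0.3265, 1.0102)

At (2, -3/2): F = (-7.5000, 4.5000).
Jacobian J = [[q^2 + 1, 2·p·q - 8·q], [-2·p·q + 2·p - q^2 + q, -p^2 - 2·p·q + p]].
At the point, J = [[3.2500, 6.0000], [6.2500, 4.0000]] (det J = -24.5000).
Solving J·Δ = −F gives Δ = (-2.3265, 2.5102).
Then the next iterate is (p, q)₁ = (-0.3265, 1.0102).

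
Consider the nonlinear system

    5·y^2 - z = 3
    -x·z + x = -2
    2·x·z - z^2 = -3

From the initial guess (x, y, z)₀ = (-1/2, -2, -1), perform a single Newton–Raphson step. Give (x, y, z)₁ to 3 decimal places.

(-0.333, -0.967, -3.667)

At (-1/2, -2, -1): F = (18.000, 1.000, 3.000).
Jacobian J = [[0, 10·y, -1], [-z + 1, 0, -x], [2·z, 0, 2·x - 2·z]].
At the point, J = [[0.000, -20.000, -1.000], [2.000, 0.000, 0.500], [-2.000, 0.000, 1.000]] (det J = 60.000).
Solving J·Δ = −F gives Δ = (0.167, 1.033, -2.667).
Then the next iterate is (x, y, z)₁ = (-0.333, -0.967, -3.667).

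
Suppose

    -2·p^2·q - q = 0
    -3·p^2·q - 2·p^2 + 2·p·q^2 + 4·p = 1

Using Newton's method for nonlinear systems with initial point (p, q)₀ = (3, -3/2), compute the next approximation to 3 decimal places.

(1.928, -1.015)

At (3, -3/2): F = (28.500, 47.000).
Jacobian J = [[-4·p·q, -2·p^2 - 1], [-6·p·q - 4·p + 2·q^2 + 4, -3·p^2 + 4·p·q]].
At the point, J = [[18.000, -19.000], [23.500, -45.000]] (det J = -363.500).
Solving J·Δ = −F gives Δ = (-1.072, 0.485).
Then the next iterate is (p, q)₁ = (1.928, -1.015).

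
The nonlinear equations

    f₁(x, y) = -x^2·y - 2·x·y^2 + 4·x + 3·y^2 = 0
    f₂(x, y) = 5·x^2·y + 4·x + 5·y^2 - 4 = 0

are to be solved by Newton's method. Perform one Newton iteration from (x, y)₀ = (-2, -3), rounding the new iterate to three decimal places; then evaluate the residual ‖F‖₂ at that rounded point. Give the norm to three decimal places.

21.356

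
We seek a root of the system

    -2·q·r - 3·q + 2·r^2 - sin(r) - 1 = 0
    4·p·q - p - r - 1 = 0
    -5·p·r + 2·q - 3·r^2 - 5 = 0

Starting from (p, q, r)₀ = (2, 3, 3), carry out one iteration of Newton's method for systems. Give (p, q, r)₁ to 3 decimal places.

(2.311, 0.026, 0.621)

At (2, 3, 3): F = (-10.14112, 18.000, -56.000).
Jacobian J = [[0, -2·r - 3, -2·q + 4·r - cos(r)], [4·q - 1, 4·p, -1], [-5·r, 2, -5·p - 6·r]].
At the point, J = [[0.000, -9.000, 6.98999], [11.000, 8.000, -1.000], [-15.000, 2.000, -28.000]] (det J = -1914.42107).
Solving J·Δ = −F gives Δ = (0.311, -2.974, -2.379).
Then the next iterate is (p, q, r)₁ = (2.311, 0.026, 0.621).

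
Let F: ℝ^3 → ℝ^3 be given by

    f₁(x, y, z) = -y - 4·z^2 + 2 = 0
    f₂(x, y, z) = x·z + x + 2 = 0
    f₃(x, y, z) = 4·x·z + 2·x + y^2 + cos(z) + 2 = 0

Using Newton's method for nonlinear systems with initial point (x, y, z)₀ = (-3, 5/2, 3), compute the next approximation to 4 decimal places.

At (-3, 5/2, 3): F = (-36.5000, -10.0000, -34.739992).
Jacobian J = [[0, -1, -8·z], [z + 1, 0, x], [4·z + 2, 2·y, 4·x - sin(z)]].
At the point, J = [[0.0000, -1.0000, -24.0000], [4.0000, 0.0000, -3.0000], [14.0000, 5.0000, -12.141120]] (det J = -486.564480).
Solving J·Δ = −F gives Δ = (1.3764, -0.5437, -1.4982).
Then the next iterate is (x, y, z)₁ = (-1.6236, 1.9563, 1.5018).

(-1.6236, 1.9563, 1.5018)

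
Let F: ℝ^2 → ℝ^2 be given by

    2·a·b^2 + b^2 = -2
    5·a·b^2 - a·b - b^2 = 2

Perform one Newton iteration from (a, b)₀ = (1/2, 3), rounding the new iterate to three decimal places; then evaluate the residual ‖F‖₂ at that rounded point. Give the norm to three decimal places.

At (1/2, 3): F = (20.000, 10.000).
Jacobian J = [[2·b^2, 4·a·b + 2·b], [5·b^2 - b, 10·a·b - a - 2·b]].
At the point, J = [[18.000, 12.000], [42.000, 8.500]] (det J = -351.000).
Solving J·Δ = −F gives Δ = (0.142, -1.880).
Then the next iterate is (a, b)₁ = (0.642, 1.120).
Re-evaluating at (0.642, 1.120): F = (4.86505, 0.05318), so ‖F‖₂ = 4.865.

4.865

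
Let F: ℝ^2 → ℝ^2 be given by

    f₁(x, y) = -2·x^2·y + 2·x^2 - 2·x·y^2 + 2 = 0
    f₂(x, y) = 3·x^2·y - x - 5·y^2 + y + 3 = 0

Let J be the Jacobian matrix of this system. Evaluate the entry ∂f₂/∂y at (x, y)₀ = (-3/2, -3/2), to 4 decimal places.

22.7500

∂f₂/∂y = 3·x^2 - 10·y + 1.
At (-3/2, -3/2) this is 22.7500.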